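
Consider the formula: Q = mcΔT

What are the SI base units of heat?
Units of each symbol in Q = mcΔT:
  m (mass): kg
  c (specific heat capacity, in J/(kg·K)): m²/(s²·K)
  ΔT (temperature change): K

Multiplying the contributions: [kg] · [m²/(s²·K)] · [K]
Adding exponents of each base unit: kg: 1, m: 2, s: -2
SI base units of heat: kg·m²/s²

Answer: kg·m²/s²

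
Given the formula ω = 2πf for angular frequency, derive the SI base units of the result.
Units of each symbol in ω = 2πf:
  f (frequency): 1/s
  The factor 2π is dimensionless.

Multiplying the contributions: [1/s]
Adding exponents of each base unit: s: -1
SI base units of angular frequency: 1/s

Answer: 1/s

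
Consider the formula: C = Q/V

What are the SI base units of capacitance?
Units of each symbol in C = Q/V:
  Q (charge, in coulombs): s·A
  V (voltage, in volts): kg·m²/(s³·A)  → in the denominator, contributes s³·A/(kg·m²)

Multiplying the contributions: [s·A] · [s³·A/(kg·m²)]
Adding exponents of each base unit: kg: -1, m: -2, s: 4, A: 2
SI base units of capacitance: s⁴·A²/(kg·m²)

Answer: s⁴·A²/(kg·m²)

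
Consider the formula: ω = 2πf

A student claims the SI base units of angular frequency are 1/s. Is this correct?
Units of each symbol in ω = 2πf:
  f (frequency): 1/s
  The factor 2π is dimensionless.

Multiplying the contributions: [1/s]
Adding exponents of each base unit: s: -1
SI base units of angular frequency: 1/s

The claimed units 1/s match the derived units, so the claim is correct.

Answer: Yes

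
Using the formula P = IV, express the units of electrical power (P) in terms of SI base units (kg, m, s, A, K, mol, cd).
Units of each symbol in P = IV:
  I (current): A
  V (voltage, in volts): kg·m²/(s³·A)

Multiplying the contributions: [A] · [kg·m²/(s³·A)]
Adding exponents of each base unit: kg: 1, m: 2, s: -3
SI base units of electrical power: kg·m²/s³

Answer: kg·m²/s³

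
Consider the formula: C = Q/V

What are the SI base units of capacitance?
Units of each symbol in C = Q/V:
  Q (charge, in coulombs): s·A
  V (voltage, in volts): kg·m²/(s³·A)  → in the denominator, contributes s³·A/(kg·m²)

Multiplying the contributions: [s·A] · [s³·A/(kg·m²)]
Adding exponents of each base unit: kg: -1, m: -2, s: 4, A: 2
SI base units of capacitance: s⁴·A²/(kg·m²)

Answer: s⁴·A²/(kg·m²)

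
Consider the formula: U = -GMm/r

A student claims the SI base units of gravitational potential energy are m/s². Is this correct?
Units of each symbol in U = -GMm/r:
  G (gravitational constant): m³/(kg·s²)
  M (mass): kg
  m (mass): kg
  r (distance): m  → in the denominator, contributes 1/m
  The minus sign does not affect the units.

Multiplying the contributions: [m³/(kg·s²)] · [kg] · [kg] · [1/m]
Adding exponents of each base unit: kg: 1, m: 2, s: -2
SI base units of gravitational potential energy: kg·m²/s²

The claimed units m/s² (exponents m: 1, s: -2) do not match the derived units kg·m²/s² (exponents kg: 1, m: 2, s: -2), so the claim is incorrect.

Answer: No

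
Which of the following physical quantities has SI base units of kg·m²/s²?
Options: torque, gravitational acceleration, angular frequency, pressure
Checking the SI base units of each option:
  torque (τ = Fr): kg·m²/s²  ✓ matches
  gravitational acceleration (g = GM/r²): m/s²  ✗
  angular frequency (ω = 2πf): 1/s  ✗
  pressure (P = F/A): kg/(m·s²)  ✗

Only torque has units kg·m²/s².

Answer: torque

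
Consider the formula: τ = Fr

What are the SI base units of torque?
Units of each symbol in τ = Fr:
  F (force): kg·m/s²
  r (lever arm): m

Multiplying the contributions: [kg·m/s²] · [m]
Adding exponents of each base unit: kg: 1, m: 2, s: -2
SI base units of torque: kg·m²/s²

Answer: kg·m²/s²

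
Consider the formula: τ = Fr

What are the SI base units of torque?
Units of each symbol in τ = Fr:
  F (force): kg·m/s²
  r (lever arm): m

Multiplying the contributions: [kg·m/s²] · [m]
Adding exponents of each base unit: kg: 1, m: 2, s: -2
SI base units of torque: kg·m²/s²

Answer: kg·m²/s²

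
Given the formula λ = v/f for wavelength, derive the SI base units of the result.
Units of each symbol in λ = v/f:
  v (wave speed): m/s
  f (frequency): 1/s  → in the denominator, contributes s

Multiplying the contributions: [m/s] · [s]
Adding exponents of each base unit: m: 1
SI base units of wavelength: m

Answer: m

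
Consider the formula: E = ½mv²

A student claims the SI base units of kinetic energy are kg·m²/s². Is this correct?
Units of each symbol in E = ½mv²:
  m (mass): kg
  v (speed): m/s  → to the power 2, contributes m²/s²
  The factor ½ is dimensionless.

Multiplying the contributions: [kg] · [m²/s²]
Adding exponents of each base unit: kg: 1, m: 2, s: -2
SI base units of kinetic energy: kg·m²/s²

The claimed units kg·m²/s² match the derived units, so the claim is correct.

Answer: Yes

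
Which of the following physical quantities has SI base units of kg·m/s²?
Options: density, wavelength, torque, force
Checking the SI base units of each option:
  density (ρ = m/V): kg/m³  ✗
  wavelength (λ = v/f): m  ✗
  torque (τ = Fr): kg·m²/s²  ✗
  force (F = ma): kg·m/s²  ✓ matches

Only force has units kg·m/s².

Answer: force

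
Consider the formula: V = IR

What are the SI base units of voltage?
Units of each symbol in V = IR:
  I (current): A
  R (resistance, in ohms): kg·m²/(s³·A²)

Multiplying the contributions: [A] · [kg·m²/(s³·A²)]
Adding exponents of each base unit: kg: 1, m: 2, s: -3, A: -1
SI base units of voltage: kg·m²/(s³·A)

Answer: kg·m²/(s³·A)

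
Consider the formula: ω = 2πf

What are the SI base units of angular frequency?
Units of each symbol in ω = 2πf:
  f (frequency): 1/s
  The factor 2π is dimensionless.

Multiplying the contributions: [1/s]
Adding exponents of each base unit: s: -1
SI base units of angular frequency: 1/s

Answer: 1/s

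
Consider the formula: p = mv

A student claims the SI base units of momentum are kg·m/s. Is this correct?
Units of each symbol in p = mv:
  m (mass): kg
  v (velocity): m/s

Multiplying the contributions: [kg] · [m/s]
Adding exponents of each base unit: kg: 1, m: 1, s: -1
SI base units of momentum: kg·m/s

The claimed units kg·m/s match the derived units, so the claim is correct.

Answer: Yes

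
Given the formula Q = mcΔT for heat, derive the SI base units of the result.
Units of each symbol in Q = mcΔT:
  m (mass): kg
  c (specific heat capacity, in J/(kg·K)): m²/(s²·K)
  ΔT (temperature change): K

Multiplying the contributions: [kg] · [m²/(s²·K)] · [K]
Adding exponents of each base unit: kg: 1, m: 2, s: -2
SI base units of heat: kg·m²/s²

Answer: kg·m²/s²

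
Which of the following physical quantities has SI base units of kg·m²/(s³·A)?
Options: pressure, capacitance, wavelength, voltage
Checking the SI base units of each option:
  pressure (P = F/A): kg/(m·s²)  ✗
  capacitance (C = Q/V): s⁴·A²/(kg·m²)  ✗
  wavelength (λ = v/f): m  ✗
  voltage (V = IR): kg·m²/(s³·A)  ✓ matches

Only voltage has units kg·m²/(s³·A).

Answer: voltage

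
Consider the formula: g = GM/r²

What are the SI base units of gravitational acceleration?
Units of each symbol in g = GM/r²:
  G (gravitational constant): m³/(kg·s²)
  M (mass): kg
  r (distance): m  → to the power 2 in the denominator, contributes 1/m²

Multiplying the contributions: [m³/(kg·s²)] · [kg] · [1/m²]
Adding exponents of each base unit: m: 1, s: -2
SI base units of gravitational acceleration: m/s²

Answer: m/s²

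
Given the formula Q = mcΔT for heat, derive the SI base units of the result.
Units of each symbol in Q = mcΔT:
  m (mass): kg
  c (specific heat capacity, in J/(kg·K)): m²/(s²·K)
  ΔT (temperature change): K

Multiplying the contributions: [kg] · [m²/(s²·K)] · [K]
Adding exponents of each base unit: kg: 1, m: 2, s: -2
SI base units of heat: kg·m²/s²

Answer: kg·m²/s²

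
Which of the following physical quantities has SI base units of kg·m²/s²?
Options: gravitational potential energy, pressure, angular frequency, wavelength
Checking the SI base units of each option:
  gravitational potential energy (U = -GMm/r): kg·m²/s²  ✓ matches
  pressure (P = F/A): kg/(m·s²)  ✗
  angular frequency (ω = 2πf): 1/s  ✗
  wavelength (λ = v/f): m  ✗

Only gravitational potential energy has units kg·m²/s².

Answer: gravitational potential energy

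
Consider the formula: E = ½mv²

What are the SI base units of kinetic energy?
Units of each symbol in E = ½mv²:
  m (mass): kg
  v (speed): m/s  → to the power 2, contributes m²/s²
  The factor ½ is dimensionless.

Multiplying the contributions: [kg] · [m²/s²]
Adding exponents of each base unit: kg: 1, m: 2, s: -2
SI base units of kinetic energy: kg·m²/s²

Answer: kg·m²/s²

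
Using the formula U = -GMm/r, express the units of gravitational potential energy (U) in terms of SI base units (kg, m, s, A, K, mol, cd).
Units of each symbol in U = -GMm/r:
  G (gravitational constant): m³/(kg·s²)
  M (mass): kg
  m (mass): kg
  r (distance): m  → in the denominator, contributes 1/m
  The minus sign does not affect the units.

Multiplying the contributions: [m³/(kg·s²)] · [kg] · [kg] · [1/m]
Adding exponents of each base unit: kg: 1, m: 2, s: -2
SI base units of gravitational potential energy: kg·m²/s²

Answer: kg·m²/s²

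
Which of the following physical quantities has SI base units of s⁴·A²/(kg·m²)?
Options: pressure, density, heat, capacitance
Checking the SI base units of each option:
  pressure (P = F/A): kg/(m·s²)  ✗
  density (ρ = m/V): kg/m³  ✗
  heat (Q = mcΔT): kg·m²/s²  ✗
  capacitance (C = Q/V): s⁴·A²/(kg·m²)  ✓ matches

Only capacitance has units s⁴·A²/(kg·m²).

Answer: capacitance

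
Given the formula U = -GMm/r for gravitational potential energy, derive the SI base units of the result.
Units of each symbol in U = -GMm/r:
  G (gravitational constant): m³/(kg·s²)
  M (mass): kg
  m (mass): kg
  r (distance): m  → in the denominator, contributes 1/m
  The minus sign does not affect the units.

Multiplying the contributions: [m³/(kg·s²)] · [kg] · [kg] · [1/m]
Adding exponents of each base unit: kg: 1, m: 2, s: -2
SI base units of gravitational potential energy: kg·m²/s²

Answer: kg·m²/s²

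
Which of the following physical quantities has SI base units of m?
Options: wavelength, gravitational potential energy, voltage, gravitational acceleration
Checking the SI base units of each option:
  wavelength (λ = v/f): m  ✓ matches
  gravitational potential energy (U = -GMm/r): kg·m²/s²  ✗
  voltage (V = IR): kg·m²/(s³·A)  ✗
  gravitational acceleration (g = GM/r²): m/s²  ✗

Only wavelength has units m.

Answer: wavelength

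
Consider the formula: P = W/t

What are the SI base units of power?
Units of each symbol in P = W/t:
  W (work): kg·m²/s²
  t (time): s  → in the denominator, contributes 1/s

Multiplying the contributions: [kg·m²/s²] · [1/s]
Adding exponents of each base unit: kg: 1, m: 2, s: -3
SI base units of power: kg·m²/s³

Answer: kg·m²/s³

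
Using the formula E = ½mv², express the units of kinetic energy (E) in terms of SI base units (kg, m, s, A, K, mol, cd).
Units of each symbol in E = ½mv²:
  m (mass): kg
  v (speed): m/s  → to the power 2, contributes m²/s²
  The factor ½ is dimensionless.

Multiplying the contributions: [kg] · [m²/s²]
Adding exponents of each base unit: kg: 1, m: 2, s: -2
SI base units of kinetic energy: kg·m²/s²

Answer: kg·m²/s²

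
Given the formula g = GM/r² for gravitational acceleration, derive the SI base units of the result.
Units of each symbol in g = GM/r²:
  G (gravitational constant): m³/(kg·s²)
  M (mass): kg
  r (distance): m  → to the power 2 in the denominator, contributes 1/m²

Multiplying the contributions: [m³/(kg·s²)] · [kg] · [1/m²]
Adding exponents of each base unit: m: 1, s: -2
SI base units of gravitational acceleration: m/s²

Answer: m/s²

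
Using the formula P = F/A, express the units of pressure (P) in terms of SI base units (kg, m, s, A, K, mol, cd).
Units of each symbol in P = F/A:
  F (force): kg·m/s²
  A (area): m²  → in the denominator, contributes 1/m²

Multiplying the contributions: [kg·m/s²] · [1/m²]
Adding exponents of each base unit: kg: 1, m: -1, s: -2
SI base units of pressure: kg/(m·s²)

Answer: kg/(m·s²)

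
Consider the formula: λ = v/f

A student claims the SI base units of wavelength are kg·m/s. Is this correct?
Units of each symbol in λ = v/f:
  v (wave speed): m/s
  f (frequency): 1/s  → in the denominator, contributes s

Multiplying the contributions: [m/s] · [s]
Adding exponents of each base unit: m: 1
SI base units of wavelength: m

The claimed units kg·m/s (exponents kg: 1, m: 1, s: -1) do not match the derived units m (exponents m: 1), so the claim is incorrect.

Answer: No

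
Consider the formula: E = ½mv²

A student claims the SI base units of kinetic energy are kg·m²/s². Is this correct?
Units of each symbol in E = ½mv²:
  m (mass): kg
  v (speed): m/s  → to the power 2, contributes m²/s²
  The factor ½ is dimensionless.

Multiplying the contributions: [kg] · [m²/s²]
Adding exponents of each base unit: kg: 1, m: 2, s: -2
SI base units of kinetic energy: kg·m²/s²

The claimed units kg·m²/s² match the derived units, so the claim is correct.

Answer: Yes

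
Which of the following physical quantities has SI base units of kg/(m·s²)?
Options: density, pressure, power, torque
Checking the SI base units of each option:
  density (ρ = m/V): kg/m³  ✗
  pressure (P = F/A): kg/(m·s²)  ✓ matches
  power (P = W/t): kg·m²/s³  ✗
  torque (τ = Fr): kg·m²/s²  ✗

Only pressure has units kg/(m·s²).

Answer: pressure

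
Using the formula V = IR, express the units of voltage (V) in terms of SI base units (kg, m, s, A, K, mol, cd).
Units of each symbol in V = IR:
  I (current): A
  R (resistance, in ohms): kg·m²/(s³·A²)

Multiplying the contributions: [A] · [kg·m²/(s³·A²)]
Adding exponents of each base unit: kg: 1, m: 2, s: -3, A: -1
SI base units of voltage: kg·m²/(s³·A)

Answer: kg·m²/(s³·A)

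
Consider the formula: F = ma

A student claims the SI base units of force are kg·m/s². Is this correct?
Units of each symbol in F = ma:
  m (mass): kg
  a (acceleration): m/s²

Multiplying the contributions: [kg] · [m/s²]
Adding exponents of each base unit: kg: 1, m: 1, s: -2
SI base units of force: kg·m/s²

The claimed units kg·m/s² match the derived units, so the claim is correct.

Answer: Yes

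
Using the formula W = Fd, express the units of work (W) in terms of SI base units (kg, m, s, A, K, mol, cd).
Units of each symbol in W = Fd:
  F (force): kg·m/s²
  d (displacement): m

Multiplying the contributions: [kg·m/s²] · [m]
Adding exponents of each base unit: kg: 1, m: 2, s: -2
SI base units of work: kg·m²/s²

Answer: kg·m²/s²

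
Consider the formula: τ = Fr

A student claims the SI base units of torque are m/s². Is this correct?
Units of each symbol in τ = Fr:
  F (force): kg·m/s²
  r (lever arm): m

Multiplying the contributions: [kg·m/s²] · [m]
Adding exponents of each base unit: kg: 1, m: 2, s: -2
SI base units of torque: kg·m²/s²

The claimed units m/s² (exponents m: 1, s: -2) do not match the derived units kg·m²/s² (exponents kg: 1, m: 2, s: -2), so the claim is incorrect.

Answer: No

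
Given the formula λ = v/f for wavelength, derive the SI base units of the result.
Units of each symbol in λ = v/f:
  v (wave speed): m/s
  f (frequency): 1/s  → in the denominator, contributes s

Multiplying the contributions: [m/s] · [s]
Adding exponents of each base unit: m: 1
SI base units of wavelength: m

Answer: m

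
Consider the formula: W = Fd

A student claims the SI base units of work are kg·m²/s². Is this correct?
Units of each symbol in W = Fd:
  F (force): kg·m/s²
  d (displacement): m

Multiplying the contributions: [kg·m/s²] · [m]
Adding exponents of each base unit: kg: 1, m: 2, s: -2
SI base units of work: kg·m²/s²

The claimed units kg·m²/s² match the derived units, so the claim is correct.

Answer: Yes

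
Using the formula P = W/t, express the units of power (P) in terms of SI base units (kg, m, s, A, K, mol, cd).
Units of each symbol in P = W/t:
  W (work): kg·m²/s²
  t (time): s  → in the denominator, contributes 1/s

Multiplying the contributions: [kg·m²/s²] · [1/s]
Adding exponents of each base unit: kg: 1, m: 2, s: -3
SI base units of power: kg·m²/s³

Answer: kg·m²/s³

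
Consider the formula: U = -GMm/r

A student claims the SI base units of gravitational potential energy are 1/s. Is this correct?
Units of each symbol in U = -GMm/r:
  G (gravitational constant): m³/(kg·s²)
  M (mass): kg
  m (mass): kg
  r (distance): m  → in the denominator, contributes 1/m
  The minus sign does not affect the units.

Multiplying the contributions: [m³/(kg·s²)] · [kg] · [kg] · [1/m]
Adding exponents of each base unit: kg: 1, m: 2, s: -2
SI base units of gravitational potential energy: kg·m²/s²

The claimed units 1/s (exponents s: -1) do not match the derived units kg·m²/s² (exponents kg: 1, m: 2, s: -2), so the claim is incorrect.

Answer: No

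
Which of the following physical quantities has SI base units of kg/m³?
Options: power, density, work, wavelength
Checking the SI base units of each option:
  power (P = W/t): kg·m²/s³  ✗
  density (ρ = m/V): kg/m³  ✓ matches
  work (W = Fd): kg·m²/s²  ✗
  wavelength (λ = v/f): m  ✗

Only density has units kg/m³.

Answer: density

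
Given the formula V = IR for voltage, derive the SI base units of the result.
Units of each symbol in V = IR:
  I (current): A
  R (resistance, in ohms): kg·m²/(s³·A²)

Multiplying the contributions: [A] · [kg·m²/(s³·A²)]
Adding exponents of each base unit: kg: 1, m: 2, s: -3, A: -1
SI base units of voltage: kg·m²/(s³·A)

Answer: kg·m²/(s³·A)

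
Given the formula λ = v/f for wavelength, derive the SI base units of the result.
Units of each symbol in λ = v/f:
  v (wave speed): m/s
  f (frequency): 1/s  → in the denominator, contributes s

Multiplying the contributions: [m/s] · [s]
Adding exponents of each base unit: m: 1
SI base units of wavelength: m

Answer: m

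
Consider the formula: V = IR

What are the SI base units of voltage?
Units of each symbol in V = IR:
  I (current): A
  R (resistance, in ohms): kg·m²/(s³·A²)

Multiplying the contributions: [A] · [kg·m²/(s³·A²)]
Adding exponents of each base unit: kg: 1, m: 2, s: -3, A: -1
SI base units of voltage: kg·m²/(s³·A)

Answer: kg·m²/(s³·A)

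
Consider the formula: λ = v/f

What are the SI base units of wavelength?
Units of each symbol in λ = v/f:
  v (wave speed): m/s
  f (frequency): 1/s  → in the denominator, contributes s

Multiplying the contributions: [m/s] · [s]
Adding exponents of each base unit: m: 1
SI base units of wavelength: m

Answer: m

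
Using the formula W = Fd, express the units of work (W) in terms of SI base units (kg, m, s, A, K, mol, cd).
Units of each symbol in W = Fd:
  F (force): kg·m/s²
  d (displacement): m

Multiplying the contributions: [kg·m/s²] · [m]
Adding exponents of each base unit: kg: 1, m: 2, s: -2
SI base units of work: kg·m²/s²

Answer: kg·m²/s²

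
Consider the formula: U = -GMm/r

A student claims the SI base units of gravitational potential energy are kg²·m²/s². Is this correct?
Units of each symbol in U = -GMm/r:
  G (gravitational constant): m³/(kg·s²)
  M (mass): kg
  m (mass): kg
  r (distance): m  → in the denominator, contributes 1/m
  The minus sign does not affect the units.

Multiplying the contributions: [m³/(kg·s²)] · [kg] · [kg] · [1/m]
Adding exponents of each base unit: kg: 1, m: 2, s: -2
SI base units of gravitational potential energy: kg·m²/s²

The claimed units kg²·m²/s² (exponents kg: 2, m: 2, s: -2) do not match the derived units kg·m²/s² (exponents kg: 1, m: 2, s: -2), so the claim is incorrect.

Answer: No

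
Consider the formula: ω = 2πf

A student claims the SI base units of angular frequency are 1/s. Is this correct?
Units of each symbol in ω = 2πf:
  f (frequency): 1/s
  The factor 2π is dimensionless.

Multiplying the contributions: [1/s]
Adding exponents of each base unit: s: -1
SI base units of angular frequency: 1/s

The claimed units 1/s match the derived units, so the claim is correct.

Answer: Yes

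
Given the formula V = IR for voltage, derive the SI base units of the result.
Units of each symbol in V = IR:
  I (current): A
  R (resistance, in ohms): kg·m²/(s³·A²)

Multiplying the contributions: [A] · [kg·m²/(s³·A²)]
Adding exponents of each base unit: kg: 1, m: 2, s: -3, A: -1
SI base units of voltage: kg·m²/(s³·A)

Answer: kg·m²/(s³·A)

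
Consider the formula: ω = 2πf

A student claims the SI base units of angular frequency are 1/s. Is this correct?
Units of each symbol in ω = 2πf:
  f (frequency): 1/s
  The factor 2π is dimensionless.

Multiplying the contributions: [1/s]
Adding exponents of each base unit: s: -1
SI base units of angular frequency: 1/s

The claimed units 1/s match the derived units, so the claim is correct.

Answer: Yes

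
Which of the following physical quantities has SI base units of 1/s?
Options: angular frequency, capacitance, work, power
Checking the SI base units of each option:
  angular frequency (ω = 2πf): 1/s  ✓ matches
  capacitance (C = Q/V): s⁴·A²/(kg·m²)  ✗
  work (W = Fd): kg·m²/s²  ✗
  power (P = W/t): kg·m²/s³  ✗

Only angular frequency has units 1/s.

Answer: angular frequency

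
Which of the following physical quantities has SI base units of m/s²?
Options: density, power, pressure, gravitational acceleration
Checking the SI base units of each option:
  density (ρ = m/V): kg/m³  ✗
  power (P = W/t): kg·m²/s³  ✗
  pressure (P = F/A): kg/(m·s²)  ✗
  gravitational acceleration (g = GM/r²): m/s²  ✓ matches

Only gravitational acceleration has units m/s².

Answer: gravitational acceleration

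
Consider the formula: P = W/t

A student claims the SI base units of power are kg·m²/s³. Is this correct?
Units of each symbol in P = W/t:
  W (work): kg·m²/s²
  t (time): s  → in the denominator, contributes 1/s

Multiplying the contributions: [kg·m²/s²] · [1/s]
Adding exponents of each base unit: kg: 1, m: 2, s: -3
SI base units of power: kg·m²/s³

The claimed units kg·m²/s³ match the derived units, so the claim is correct.

Answer: Yes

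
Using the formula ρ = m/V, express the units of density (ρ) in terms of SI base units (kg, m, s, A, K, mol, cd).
Units of each symbol in ρ = m/V:
  m (mass): kg
  V (volume): m³  → in the denominator, contributes 1/m³

Multiplying the contributions: [kg] · [1/m³]
Adding exponents of each base unit: kg: 1, m: -3
SI base units of density: kg/m³

Answer: kg/m³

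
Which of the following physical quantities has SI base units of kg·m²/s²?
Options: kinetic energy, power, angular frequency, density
Checking the SI base units of each option:
  kinetic energy (E = ½mv²): kg·m²/s²  ✓ matches
  power (P = W/t): kg·m²/s³  ✗
  angular frequency (ω = 2πf): 1/s  ✗
  density (ρ = m/V): kg/m³  ✗

Only kinetic energy has units kg·m²/s².

Answer: kinetic energy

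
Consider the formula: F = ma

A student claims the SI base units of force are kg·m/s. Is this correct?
Units of each symbol in F = ma:
  m (mass): kg
  a (acceleration): m/s²

Multiplying the contributions: [kg] · [m/s²]
Adding exponents of each base unit: kg: 1, m: 1, s: -2
SI base units of force: kg·m/s²

The claimed units kg·m/s (exponents kg: 1, m: 1, s: -1) do not match the derived units kg·m/s² (exponents kg: 1, m: 1, s: -2), so the claim is incorrect.

Answer: No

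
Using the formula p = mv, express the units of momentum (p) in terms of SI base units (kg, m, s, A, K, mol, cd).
Units of each symbol in p = mv:
  m (mass): kg
  v (velocity): m/s

Multiplying the contributions: [kg] · [m/s]
Adding exponents of each base unit: kg: 1, m: 1, s: -1
SI base units of momentum: kg·m/s

Answer: kg·m/s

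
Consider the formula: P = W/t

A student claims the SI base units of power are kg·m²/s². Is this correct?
Units of each symbol in P = W/t:
  W (work): kg·m²/s²
  t (time): s  → in the denominator, contributes 1/s

Multiplying the contributions: [kg·m²/s²] · [1/s]
Adding exponents of each base unit: kg: 1, m: 2, s: -3
SI base units of power: kg·m²/s³

The claimed units kg·m²/s² (exponents kg: 1, m: 2, s: -2) do not match the derived units kg·m²/s³ (exponents kg: 1, m: 2, s: -3), so the claim is incorrect.

Answer: No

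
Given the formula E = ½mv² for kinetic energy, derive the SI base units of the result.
Units of each symbol in E = ½mv²:
  m (mass): kg
  v (speed): m/s  → to the power 2, contributes m²/s²
  The factor ½ is dimensionless.

Multiplying the contributions: [kg] · [m²/s²]
Adding exponents of each base unit: kg: 1, m: 2, s: -2
SI base units of kinetic energy: kg·m²/s²

Answer: kg·m²/s²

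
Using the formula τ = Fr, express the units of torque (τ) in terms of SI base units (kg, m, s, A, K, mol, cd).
Units of each symbol in τ = Fr:
  F (force): kg·m/s²
  r (lever arm): m

Multiplying the contributions: [kg·m/s²] · [m]
Adding exponents of each base unit: kg: 1, m: 2, s: -2
SI base units of torque: kg·m²/s²

Answer: kg·m²/s²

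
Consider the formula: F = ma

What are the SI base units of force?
Units of each symbol in F = ma:
  m (mass): kg
  a (acceleration): m/s²

Multiplying the contributions: [kg] · [m/s²]
Adding exponents of each base unit: kg: 1, m: 1, s: -2
SI base units of force: kg·m/s²

Answer: kg·m/s²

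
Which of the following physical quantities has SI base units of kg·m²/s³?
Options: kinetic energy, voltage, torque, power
Checking the SI base units of each option:
  kinetic energy (E = ½mv²): kg·m²/s²  ✗
  voltage (V = IR): kg·m²/(s³·A)  ✗
  torque (τ = Fr): kg·m²/s²  ✗
  power (P = W/t): kg·m²/s³  ✓ matches

Only power has units kg·m²/s³.

Answer: power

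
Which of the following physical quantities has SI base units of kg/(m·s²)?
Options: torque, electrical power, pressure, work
Checking the SI base units of each option:
  torque (τ = Fr): kg·m²/s²  ✗
  electrical power (P = IV): kg·m²/s³  ✗
  pressure (P = F/A): kg/(m·s²)  ✓ matches
  work (W = Fd): kg·m²/s²  ✗

Only pressure has units kg/(m·s²).

Answer: pressure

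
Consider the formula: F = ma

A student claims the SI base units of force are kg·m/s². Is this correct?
Units of each symbol in F = ma:
  m (mass): kg
  a (acceleration): m/s²

Multiplying the contributions: [kg] · [m/s²]
Adding exponents of each base unit: kg: 1, m: 1, s: -2
SI base units of force: kg·m/s²

The claimed units kg·m/s² match the derived units, so the claim is correct.

Answer: Yes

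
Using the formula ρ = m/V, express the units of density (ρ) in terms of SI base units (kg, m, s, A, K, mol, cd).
Units of each symbol in ρ = m/V:
  m (mass): kg
  V (volume): m³  → in the denominator, contributes 1/m³

Multiplying the contributions: [kg] · [1/m³]
Adding exponents of each base unit: kg: 1, m: -3
SI base units of density: kg/m³

Answer: kg/m³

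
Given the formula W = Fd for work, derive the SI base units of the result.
Units of each symbol in W = Fd:
  F (force): kg·m/s²
  d (displacement): m

Multiplying the contributions: [kg·m/s²] · [m]
Adding exponents of each base unit: kg: 1, m: 2, s: -2
SI base units of work: kg·m²/s²

Answer: kg·m²/s²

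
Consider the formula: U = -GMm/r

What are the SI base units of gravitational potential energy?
Units of each symbol in U = -GMm/r:
  G (gravitational constant): m³/(kg·s²)
  M (mass): kg
  m (mass): kg
  r (distance): m  → in the denominator, contributes 1/m
  The minus sign does not affect the units.

Multiplying the contributions: [m³/(kg·s²)] · [kg] · [kg] · [1/m]
Adding exponents of each base unit: kg: 1, m: 2, s: -2
SI base units of gravitational potential energy: kg·m²/s²

Answer: kg·m²/s²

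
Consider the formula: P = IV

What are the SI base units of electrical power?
Units of each symbol in P = IV:
  I (current): A
  V (voltage, in volts): kg·m²/(s³·A)

Multiplying the contributions: [A] · [kg·m²/(s³·A)]
Adding exponents of each base unit: kg: 1, m: 2, s: -3
SI base units of electrical power: kg·m²/s³

Answer: kg·m²/s³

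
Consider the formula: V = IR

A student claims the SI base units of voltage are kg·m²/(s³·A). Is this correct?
Units of each symbol in V = IR:
  I (current): A
  R (resistance, in ohms): kg·m²/(s³·A²)

Multiplying the contributions: [A] · [kg·m²/(s³·A²)]
Adding exponents of each base unit: kg: 1, m: 2, s: -3, A: -1
SI base units of voltage: kg·m²/(s³·A)

The claimed units kg·m²/(s³·A) match the derived units, so the claim is correct.

Answer: Yes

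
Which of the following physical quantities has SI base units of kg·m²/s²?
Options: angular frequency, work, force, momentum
Checking the SI base units of each option:
  angular frequency (ω = 2πf): 1/s  ✗
  work (W = Fd): kg·m²/s²  ✓ matches
  force (F = ma): kg·m/s²  ✗
  momentum (p = mv): kg·m/s  ✗

Only work has units kg·m²/s².

Answer: work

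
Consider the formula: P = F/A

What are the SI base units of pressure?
Units of each symbol in P = F/A:
  F (force): kg·m/s²
  A (area): m²  → in the denominator, contributes 1/m²

Multiplying the contributions: [kg·m/s²] · [1/m²]
Adding exponents of each base unit: kg: 1, m: -1, s: -2
SI base units of pressure: kg/(m·s²)

Answer: kg/(m·s²)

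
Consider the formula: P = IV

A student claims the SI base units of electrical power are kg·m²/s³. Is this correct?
Units of each symbol in P = IV:
  I (current): A
  V (voltage, in volts): kg·m²/(s³·A)

Multiplying the contributions: [A] · [kg·m²/(s³·A)]
Adding exponents of each base unit: kg: 1, m: 2, s: -3
SI base units of electrical power: kg·m²/s³

The claimed units kg·m²/s³ match the derived units, so the claim is correct.

Answer: Yes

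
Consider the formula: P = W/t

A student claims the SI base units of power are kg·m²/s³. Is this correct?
Units of each symbol in P = W/t:
  W (work): kg·m²/s²
  t (time): s  → in the denominator, contributes 1/s

Multiplying the contributions: [kg·m²/s²] · [1/s]
Adding exponents of each base unit: kg: 1, m: 2, s: -3
SI base units of power: kg·m²/s³

The claimed units kg·m²/s³ match the derived units, so the claim is correct.

Answer: Yes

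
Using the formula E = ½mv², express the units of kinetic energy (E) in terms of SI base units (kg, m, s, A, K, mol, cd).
Units of each symbol in E = ½mv²:
  m (mass): kg
  v (speed): m/s  → to the power 2, contributes m²/s²
  The factor ½ is dimensionless.

Multiplying the contributions: [kg] · [m²/s²]
Adding exponents of each base unit: kg: 1, m: 2, s: -2
SI base units of kinetic energy: kg·m²/s²

Answer: kg·m²/s²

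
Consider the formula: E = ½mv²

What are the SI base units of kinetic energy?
Units of each symbol in E = ½mv²:
  m (mass): kg
  v (speed): m/s  → to the power 2, contributes m²/s²
  The factor ½ is dimensionless.

Multiplying the contributions: [kg] · [m²/s²]
Adding exponents of each base unit: kg: 1, m: 2, s: -2
SI base units of kinetic energy: kg·m²/s²

Answer: kg·m²/s²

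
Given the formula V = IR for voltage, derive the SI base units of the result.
Units of each symbol in V = IR:
  I (current): A
  R (resistance, in ohms): kg·m²/(s³·A²)

Multiplying the contributions: [A] · [kg·m²/(s³·A²)]
Adding exponents of each base unit: kg: 1, m: 2, s: -3, A: -1
SI base units of voltage: kg·m²/(s³·A)

Answer: kg·m²/(s³·A)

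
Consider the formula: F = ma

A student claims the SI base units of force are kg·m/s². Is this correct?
Units of each symbol in F = ma:
  m (mass): kg
  a (acceleration): m/s²

Multiplying the contributions: [kg] · [m/s²]
Adding exponents of each base unit: kg: 1, m: 1, s: -2
SI base units of force: kg·m/s²

The claimed units kg·m/s² match the derived units, so the claim is correct.

Answer: Yes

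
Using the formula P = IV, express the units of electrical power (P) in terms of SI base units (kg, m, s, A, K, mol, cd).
Units of each symbol in P = IV:
  I (current): A
  V (voltage, in volts): kg·m²/(s³·A)

Multiplying the contributions: [A] · [kg·m²/(s³·A)]
Adding exponents of each base unit: kg: 1, m: 2, s: -3
SI base units of electrical power: kg·m²/s³

Answer: kg·m²/s³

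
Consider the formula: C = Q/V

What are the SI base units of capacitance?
Units of each symbol in C = Q/V:
  Q (charge, in coulombs): s·A
  V (voltage, in volts): kg·m²/(s³·A)  → in the denominator, contributes s³·A/(kg·m²)

Multiplying the contributions: [s·A] · [s³·A/(kg·m²)]
Adding exponents of each base unit: kg: -1, m: -2, s: 4, A: 2
SI base units of capacitance: s⁴·A²/(kg·m²)

Answer: s⁴·A²/(kg·m²)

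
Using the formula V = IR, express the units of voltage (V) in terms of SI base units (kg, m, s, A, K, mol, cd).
Units of each symbol in V = IR:
  I (current): A
  R (resistance, in ohms): kg·m²/(s³·A²)

Multiplying the contributions: [A] · [kg·m²/(s³·A²)]
Adding exponents of each base unit: kg: 1, m: 2, s: -3, A: -1
SI base units of voltage: kg·m²/(s³·A)

Answer: kg·m²/(s³·A)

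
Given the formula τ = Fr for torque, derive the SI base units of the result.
Units of each symbol in τ = Fr:
  F (force): kg·m/s²
  r (lever arm): m

Multiplying the contributions: [kg·m/s²] · [m]
Adding exponents of each base unit: kg: 1, m: 2, s: -2
SI base units of torque: kg·m²/s²

Answer: kg·m²/s²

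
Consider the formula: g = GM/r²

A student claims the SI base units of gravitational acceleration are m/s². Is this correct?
Units of each symbol in g = GM/r²:
  G (gravitational constant): m³/(kg·s²)
  M (mass): kg
  r (distance): m  → to the power 2 in the denominator, contributes 1/m²

Multiplying the contributions: [m³/(kg·s²)] · [kg] · [1/m²]
Adding exponents of each base unit: m: 1, s: -2
SI base units of gravitational acceleration: m/s²

The claimed units m/s² match the derived units, so the claim is correct.

Answer: Yes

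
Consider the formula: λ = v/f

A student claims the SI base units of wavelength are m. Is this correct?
Units of each symbol in λ = v/f:
  v (wave speed): m/s
  f (frequency): 1/s  → in the denominator, contributes s

Multiplying the contributions: [m/s] · [s]
Adding exponents of each base unit: m: 1
SI base units of wavelength: m

The claimed units m match the derived units, so the claim is correct.

Answer: Yes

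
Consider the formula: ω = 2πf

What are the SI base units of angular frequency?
Units of each symbol in ω = 2πf:
  f (frequency): 1/s
  The factor 2π is dimensionless.

Multiplying the contributions: [1/s]
Adding exponents of each base unit: s: -1
SI base units of angular frequency: 1/s

Answer: 1/s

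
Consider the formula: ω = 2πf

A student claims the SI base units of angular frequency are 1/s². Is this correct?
Units of each symbol in ω = 2πf:
  f (frequency): 1/s
  The factor 2π is dimensionless.

Multiplying the contributions: [1/s]
Adding exponents of each base unit: s: -1
SI base units of angular frequency: 1/s

The claimed units 1/s² (exponents s: -2) do not match the derived units 1/s (exponents s: -1), so the claim is incorrect.

Answer: No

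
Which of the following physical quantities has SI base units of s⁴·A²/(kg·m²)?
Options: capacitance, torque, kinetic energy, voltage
Checking the SI base units of each option:
  capacitance (C = Q/V): s⁴·A²/(kg·m²)  ✓ matches
  torque (τ = Fr): kg·m²/s²  ✗
  kinetic energy (E = ½mv²): kg·m²/s²  ✗
  voltage (V = IR): kg·m²/(s³·A)  ✗

Only capacitance has units s⁴·A²/(kg·m²).

Answer: capacitance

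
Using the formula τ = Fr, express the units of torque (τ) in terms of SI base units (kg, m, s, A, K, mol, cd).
Units of each symbol in τ = Fr:
  F (force): kg·m/s²
  r (lever arm): m

Multiplying the contributions: [kg·m/s²] · [m]
Adding exponents of each base unit: kg: 1, m: 2, s: -2
SI base units of torque: kg·m²/s²

Answer: kg·m²/s²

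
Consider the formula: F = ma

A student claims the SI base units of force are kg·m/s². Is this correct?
Units of each symbol in F = ma:
  m (mass): kg
  a (acceleration): m/s²

Multiplying the contributions: [kg] · [m/s²]
Adding exponents of each base unit: kg: 1, m: 1, s: -2
SI base units of force: kg·m/s²

The claimed units kg·m/s² match the derived units, so the claim is correct.

Answer: Yes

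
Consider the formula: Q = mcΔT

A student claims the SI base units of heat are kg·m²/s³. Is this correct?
Units of each symbol in Q = mcΔT:
  m (mass): kg
  c (specific heat capacity, in J/(kg·K)): m²/(s²·K)
  ΔT (temperature change): K

Multiplying the contributions: [kg] · [m²/(s²·K)] · [K]
Adding exponents of each base unit: kg: 1, m: 2, s: -2
SI base units of heat: kg·m²/s²

The claimed units kg·m²/s³ (exponents kg: 1, m: 2, s: -3) do not match the derived units kg·m²/s² (exponents kg: 1, m: 2, s: -2), so the claim is incorrect.

Answer: No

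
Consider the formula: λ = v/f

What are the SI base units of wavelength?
Units of each symbol in λ = v/f:
  v (wave speed): m/s
  f (frequency): 1/s  → in the denominator, contributes s

Multiplying the contributions: [m/s] · [s]
Adding exponents of each base unit: m: 1
SI base units of wavelength: m

Answer: m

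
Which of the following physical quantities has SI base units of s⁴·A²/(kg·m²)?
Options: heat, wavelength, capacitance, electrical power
Checking the SI base units of each option:
  heat (Q = mcΔT): kg·m²/s²  ✗
  wavelength (λ = v/f): m  ✗
  capacitance (C = Q/V): s⁴·A²/(kg·m²)  ✓ matches
  electrical power (P = IV): kg·m²/s³  ✗

Only capacitance has units s⁴·A²/(kg·m²).

Answer: capacitance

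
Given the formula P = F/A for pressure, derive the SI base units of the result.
Units of each symbol in P = F/A:
  F (force): kg·m/s²
  A (area): m²  → in the denominator, contributes 1/m²

Multiplying the contributions: [kg·m/s²] · [1/m²]
Adding exponents of each base unit: kg: 1, m: -1, s: -2
SI base units of pressure: kg/(m·s²)

Answer: kg/(m·s²)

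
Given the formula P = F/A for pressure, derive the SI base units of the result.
Units of each symbol in P = F/A:
  F (force): kg·m/s²
  A (area): m²  → in the denominator, contributes 1/m²

Multiplying the contributions: [kg·m/s²] · [1/m²]
Adding exponents of each base unit: kg: 1, m: -1, s: -2
SI base units of pressure: kg/(m·s²)

Answer: kg/(m·s²)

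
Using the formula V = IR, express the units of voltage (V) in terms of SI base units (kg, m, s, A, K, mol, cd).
Units of each symbol in V = IR:
  I (current): A
  R (resistance, in ohms): kg·m²/(s³·A²)

Multiplying the contributions: [A] · [kg·m²/(s³·A²)]
Adding exponents of each base unit: kg: 1, m: 2, s: -3, A: -1
SI base units of voltage: kg·m²/(s³·A)

Answer: kg·m²/(s³·A)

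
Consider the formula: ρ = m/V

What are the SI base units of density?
Units of each symbol in ρ = m/V:
  m (mass): kg
  V (volume): m³  → in the denominator, contributes 1/m³

Multiplying the contributions: [kg] · [1/m³]
Adding exponents of each base unit: kg: 1, m: -3
SI base units of density: kg/m³

Answer: kg/m³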